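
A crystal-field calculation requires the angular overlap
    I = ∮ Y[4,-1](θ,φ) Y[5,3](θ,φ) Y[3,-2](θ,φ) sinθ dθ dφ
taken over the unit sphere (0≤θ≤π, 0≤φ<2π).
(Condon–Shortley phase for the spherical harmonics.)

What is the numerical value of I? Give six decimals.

Rules hold: Σm=0, L=12 even, 1≤3≤9.
N = 9·11·7 = 693
Δ = 6!·2!·4!/13! = 1/180180
Racah Σ t=2..4: t=2:+1/576 t=3:−1/144 t=4:+1/576 = -1/288
⇒ 3j(4 5 3; 0 0 0)² = 20/1001, sgn +1
Racah Σ t=4..5: t=4:+1/1152 t=5:−1/1440 = 1/5760
⇒ 3j(4 5 3; -1 3 -2)² = 1/858, sgn -1
4πI² = N·(3j₀)²·(3jₘ)² = 30/1859
I = -1·√(0.0161377/4π) = -0.03583571

-0.035836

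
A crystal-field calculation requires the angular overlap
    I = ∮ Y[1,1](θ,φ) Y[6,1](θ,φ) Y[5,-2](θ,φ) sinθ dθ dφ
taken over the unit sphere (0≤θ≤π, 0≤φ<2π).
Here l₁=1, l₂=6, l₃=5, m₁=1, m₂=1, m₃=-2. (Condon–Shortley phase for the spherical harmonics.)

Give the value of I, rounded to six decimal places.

m-sum 0 ✓  L=12 even ✓  5≤5≤7 ✓
Π(2lᵢ+1) = 3×13×11 = 429
triangle coeff Δ(1,6,5) = 1/858
Σ_t [1,1]: t=1:−1/14400 = -1/14400
(3j)²=6/143 [(1 6 5; 0 0 0)], sign=+1
Σ_t [0,0]: t=0:+1/60480 = 1/60480
(3j)²=5/429 [(1 6 5; 1 1 -2)], sign=-1
⇒ 4πI² = 30/143
I = (-1)√(30/143/(4π)) = -0.12920749

-0.129207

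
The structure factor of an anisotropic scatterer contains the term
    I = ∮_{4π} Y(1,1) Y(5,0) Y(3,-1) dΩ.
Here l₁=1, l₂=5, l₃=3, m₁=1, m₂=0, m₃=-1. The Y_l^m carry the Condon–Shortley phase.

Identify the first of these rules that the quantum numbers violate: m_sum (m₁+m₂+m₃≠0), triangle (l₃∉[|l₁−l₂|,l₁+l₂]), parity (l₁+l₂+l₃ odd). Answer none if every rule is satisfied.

triangle

azimuthal sum: 1 + 0 − 1 = 0  ✓
4 ≤ 3 ≤ 6 (triangle on l)  ✗
L = 1 + 5 + 3 = 9 (odd)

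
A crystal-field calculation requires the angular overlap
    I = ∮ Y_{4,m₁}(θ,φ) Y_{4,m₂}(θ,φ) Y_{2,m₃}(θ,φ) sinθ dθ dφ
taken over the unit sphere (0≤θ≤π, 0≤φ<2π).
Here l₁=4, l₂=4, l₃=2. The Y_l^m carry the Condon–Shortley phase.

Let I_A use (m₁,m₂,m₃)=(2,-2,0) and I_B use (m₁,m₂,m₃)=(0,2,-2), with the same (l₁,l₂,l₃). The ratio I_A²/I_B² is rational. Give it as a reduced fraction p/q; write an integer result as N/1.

16/135

Same 4,4,2: normalisation and zero-m 3j drop out of the ratio.
A: Δ: 6! 2! 2! / 11! → 1/13860; sum: t=0:+1/2880 t=1:−1/120 t=2:+1/192 = -1/360; 3j²(4 4 2; 2 -2 0) = Δ·Π!·Σ² = 16/3465  (sign -1)
B: Δ: 6! 2! 2! / 11! → 1/13860; sum: t=4:+1/192 = 1/192; 3j²(4 4 2; 0 2 -2) = Δ·Π!·Σ² = 3/77  (sign +1)
I_A²/I_B² = (16/3465)/(3/77) = 16/135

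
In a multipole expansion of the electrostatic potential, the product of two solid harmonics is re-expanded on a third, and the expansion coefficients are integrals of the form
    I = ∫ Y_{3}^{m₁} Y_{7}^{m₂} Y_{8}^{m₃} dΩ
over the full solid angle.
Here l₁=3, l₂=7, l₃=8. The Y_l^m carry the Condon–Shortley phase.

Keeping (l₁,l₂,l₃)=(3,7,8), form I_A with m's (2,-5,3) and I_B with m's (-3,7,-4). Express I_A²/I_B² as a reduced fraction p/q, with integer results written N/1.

4000/91

Shared (l₁,l₂,l₃)=(3,7,8): N and (l;000)² cancel in I_A²/I_B².
A: Δ = 2!·4!·12!/19! = 1/5290740; Racah Σ t=0..1: t=0:+1/87091200 t=1:−1/958003200 = 1/95800320; ⇒ 3j(3 7 8; 2 -5 3)² = 1000/88179, sgn -1
B: Δ = 2!·4!·12!/19! = 1/5290740; Racah Σ t=2..2: t=2:+1/22992076800 = 1/22992076800; ⇒ 3j(3 7 8; -3 7 -4)² = 1/3876, sgn +1
I_A²/I_B² = (1000/88179)/(1/3876) = 4000/91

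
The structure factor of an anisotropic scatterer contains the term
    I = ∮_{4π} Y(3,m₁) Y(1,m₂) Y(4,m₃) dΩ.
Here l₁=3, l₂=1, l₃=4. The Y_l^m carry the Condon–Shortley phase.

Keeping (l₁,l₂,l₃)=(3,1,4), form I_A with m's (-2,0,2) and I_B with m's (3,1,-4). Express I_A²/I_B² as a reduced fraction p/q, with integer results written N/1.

l's match ⇒ only the (l;m) 3-j factors differ between A and B.
A: triangle coeff Δ(3,1,4) = 1/252; Σ_t [0,0]: t=0:+1/120 = 1/120; (3j)²=1/21 [(3 1 4; -2 0 2)], sign=+1
B: triangle coeff Δ(3,1,4) = 1/252; Σ_t [0,0]: t=0:+1/1440 = 1/1440; (3j)²=1/9 [(3 1 4; 3 1 -4)], sign=+1
I_A²/I_B² = (1/21)/(1/9) = 3/7

3/7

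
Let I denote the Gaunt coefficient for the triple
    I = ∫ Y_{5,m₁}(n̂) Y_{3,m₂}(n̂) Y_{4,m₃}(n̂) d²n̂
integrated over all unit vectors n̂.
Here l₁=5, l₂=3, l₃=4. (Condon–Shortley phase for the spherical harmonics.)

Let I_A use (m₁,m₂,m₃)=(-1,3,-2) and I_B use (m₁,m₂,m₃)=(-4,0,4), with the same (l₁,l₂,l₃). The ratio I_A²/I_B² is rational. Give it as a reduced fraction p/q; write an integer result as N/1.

l's match ⇒ only the (l;m) 3-j factors differ between A and B.
A: triangle coeff Δ(5,3,4) = 1/180180; Σ_t [4,4]: t=4:+1/2304 = 1/2304; (3j)²=75/4004 [(5 3 4; -1 3 -2)], sign=+1
B: triangle coeff Δ(5,3,4) = 1/180180; Σ_t [3,3]: t=3:−1/8640 = -1/8640; (3j)²=28/715 [(5 3 4; -4 0 4)], sign=-1
I_A²/I_B² = (75/4004)/(28/715) = 375/784

375/784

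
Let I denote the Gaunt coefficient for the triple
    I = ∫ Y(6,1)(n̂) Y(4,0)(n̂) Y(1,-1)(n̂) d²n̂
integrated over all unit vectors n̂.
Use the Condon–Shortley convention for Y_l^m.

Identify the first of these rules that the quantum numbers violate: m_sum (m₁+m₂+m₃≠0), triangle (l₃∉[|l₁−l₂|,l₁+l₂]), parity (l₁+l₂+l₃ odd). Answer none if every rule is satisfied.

Σmᵢ = 0  ✓
l₃∈[|l₁−l₂|,l₁+l₂]=[2,10], have l₃=1  ✗
Σlᵢ = 11 ⇒ odd

triangle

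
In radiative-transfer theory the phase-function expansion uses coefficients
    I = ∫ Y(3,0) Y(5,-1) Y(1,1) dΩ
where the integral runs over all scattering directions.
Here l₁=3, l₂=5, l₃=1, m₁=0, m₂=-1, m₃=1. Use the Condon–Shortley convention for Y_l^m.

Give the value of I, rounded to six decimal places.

0.000000

l₃=1 ∉ [2,8] — triangle fails ⇒ I = 0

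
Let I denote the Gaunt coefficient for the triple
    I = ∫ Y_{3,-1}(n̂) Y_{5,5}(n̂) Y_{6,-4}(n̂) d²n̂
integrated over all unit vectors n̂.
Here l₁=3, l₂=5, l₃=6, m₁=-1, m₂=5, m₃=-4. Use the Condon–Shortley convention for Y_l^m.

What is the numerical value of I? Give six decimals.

-0.152880

Rules hold: Σm=0, L=14 even, 2≤6≤8.
N = 7·11·13 = 1001
Δ = 2!·4!·8!/15! = 1/675675
Racah Σ t=0..2: t=0:+1/8640 t=1:−1/2304 t=2:+1/8640 = -7/34560
⇒ 3j(3 5 6; 0 0 0)² = 7/429, sgn -1
Racah Σ t=2..2: t=2:+1/322560 = 1/322560
⇒ 3j(3 5 6; -1 5 -4)² = 18/1001, sgn +1
4πI² = N·(3j₀)²·(3jₘ)² = 42/143
I = -1·√(0.293706/4π) = -0.15288036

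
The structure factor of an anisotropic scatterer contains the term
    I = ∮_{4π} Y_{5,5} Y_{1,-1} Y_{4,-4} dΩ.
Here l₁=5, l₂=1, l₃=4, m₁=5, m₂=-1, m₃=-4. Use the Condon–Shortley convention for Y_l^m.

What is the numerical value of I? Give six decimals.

-0.329416

m-sum 0 ✓  L=10 even ✓  4≤4≤6 ✓
Π(2lᵢ+1) = 11×3×9 = 297
triangle coeff Δ(5,1,4) = 1/495
Σ_t [1,1]: t=1:−1/576 = -1/576
(3j)²=5/99 [(5 1 4; 0 0 0)], sign=-1
Σ_t [0,0]: t=0:+1/80640 = 1/80640
(3j)²=1/11 [(5 1 4; 5 -1 -4)], sign=+1
⇒ 4πI² = 15/11
I = (-1)√(15/11/(4π)) = -0.32941575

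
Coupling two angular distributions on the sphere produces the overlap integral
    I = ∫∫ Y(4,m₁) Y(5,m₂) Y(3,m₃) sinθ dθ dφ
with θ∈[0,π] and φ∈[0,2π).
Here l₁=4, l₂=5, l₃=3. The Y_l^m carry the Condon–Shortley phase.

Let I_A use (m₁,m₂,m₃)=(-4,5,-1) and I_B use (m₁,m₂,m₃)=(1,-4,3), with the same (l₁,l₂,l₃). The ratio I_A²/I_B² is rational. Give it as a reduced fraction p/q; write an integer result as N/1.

28/27

l's match ⇒ only the (l;m) 3-j factors differ between A and B.
A: triangle coeff Δ(4,5,3) = 1/180180; Σ_t [6,6]: t=6:+1/34560 = 1/34560; (3j)²=14/429 [(4 5 3; -4 5 -1)], sign=+1
B: triangle coeff Δ(4,5,3) = 1/180180; Σ_t [1,1]: t=1:−1/5760 = -1/5760; (3j)²=9/286 [(4 5 3; 1 -4 3)], sign=-1
I_A²/I_B² = (14/429)/(9/286) = 28/27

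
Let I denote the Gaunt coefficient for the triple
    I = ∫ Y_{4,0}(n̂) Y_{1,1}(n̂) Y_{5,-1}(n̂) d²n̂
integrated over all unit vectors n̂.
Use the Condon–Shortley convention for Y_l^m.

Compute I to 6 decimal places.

-0.190188

m-sum 0 ✓  L=10 even ✓  3≤5≤5 ✓
Π(2lᵢ+1) = 9×3×11 = 297
triangle coeff Δ(4,1,5) = 1/495
Σ_t [0,0]: t=0:+1/576 = 1/576
(3j)²=5/99 [(4 1 5; 0 0 0)], sign=-1
Σ_t [0,0]: t=0:+1/1152 = 1/1152
(3j)²=1/33 [(4 1 5; 0 1 -1)], sign=+1
⇒ 4πI² = 5/11
I = (-1)√(5/11/(4π)) = -0.19018827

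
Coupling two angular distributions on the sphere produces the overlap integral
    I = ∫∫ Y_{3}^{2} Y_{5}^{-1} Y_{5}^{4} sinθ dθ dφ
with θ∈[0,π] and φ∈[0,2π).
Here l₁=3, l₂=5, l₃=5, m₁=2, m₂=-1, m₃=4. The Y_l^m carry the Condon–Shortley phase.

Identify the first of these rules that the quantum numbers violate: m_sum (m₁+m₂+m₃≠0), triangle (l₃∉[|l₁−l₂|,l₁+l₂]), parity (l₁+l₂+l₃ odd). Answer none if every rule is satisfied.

m_sum

m₁+m₂+m₃ = 2 − 1 + 4 = 5  ✗
triangle: |3−5|=2 ≤ l₃=5 ≤ 3+5=8
parity: l₁+l₂+l₃ = 13 is odd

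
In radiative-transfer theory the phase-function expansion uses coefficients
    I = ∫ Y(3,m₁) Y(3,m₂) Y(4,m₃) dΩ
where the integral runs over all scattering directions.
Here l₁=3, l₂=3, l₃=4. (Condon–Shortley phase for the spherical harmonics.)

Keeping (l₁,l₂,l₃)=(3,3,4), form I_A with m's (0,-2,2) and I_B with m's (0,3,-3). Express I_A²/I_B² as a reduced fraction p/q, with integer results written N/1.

1/21

Shared (l₁,l₂,l₃)=(3,3,4): N and (l;000)² cancel in I_A²/I_B².
A: Δ = 2!·4!·4!/11! = 1/34650; Racah Σ t=0..1: t=0:+1/72 t=1:−1/96 = 1/288; ⇒ 3j(3 3 4; 0 -2 2)² = 1/462, sgn +1
B: Δ = 2!·4!·4!/11! = 1/34650; Racah Σ t=2..2: t=2:+1/288 = 1/288; ⇒ 3j(3 3 4; 0 3 -3)² = 1/22, sgn -1
I_A²/I_B² = (1/462)/(1/22) = 1/21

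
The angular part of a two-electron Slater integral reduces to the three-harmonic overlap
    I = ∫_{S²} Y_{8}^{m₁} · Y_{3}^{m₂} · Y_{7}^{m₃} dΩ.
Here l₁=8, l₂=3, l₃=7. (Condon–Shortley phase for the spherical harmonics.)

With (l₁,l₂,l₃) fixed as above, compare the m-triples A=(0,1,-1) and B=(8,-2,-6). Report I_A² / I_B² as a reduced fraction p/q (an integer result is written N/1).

l's match ⇒ only the (l;m) 3-j factors differ between A and B.
A: triangle coeff Δ(8,3,7) = 1/5290740; Σ_t [2,4]: t=2:+1/4147200 t=3:−1/3628800 t=4:+1/46448640 = -1/77414400; (3j)²=3/41990 [(8 3 7; 0 1 -1)], sign=-1
B: triangle coeff Δ(8,3,7) = 1/5290740; Σ_t [0,0]: t=0:+1/11496038400 = 1/11496038400; (3j)²=65/2907 [(8 3 7; 8 -2 -6)], sign=-1
I_A²/I_B² = (3/41990)/(65/2907) = 27/8450

27/8450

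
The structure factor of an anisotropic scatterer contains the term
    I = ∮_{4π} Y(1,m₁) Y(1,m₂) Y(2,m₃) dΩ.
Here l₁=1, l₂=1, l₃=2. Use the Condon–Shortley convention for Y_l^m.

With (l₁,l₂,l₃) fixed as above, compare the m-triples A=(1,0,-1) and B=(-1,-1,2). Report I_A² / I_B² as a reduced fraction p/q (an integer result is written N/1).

1/2

Same 1,1,2: normalisation and zero-m 3j drop out of the ratio.
A: Δ: 0! 2! 2! / 5! → 1/30; sum: t=0:+1/2 = 1/2; 3j²(1 1 2; 1 0 -1) = Δ·Π!·Σ² = 1/10  (sign -1)
B: Δ: 0! 2! 2! / 5! → 1/30; sum: t=0:+1/4 = 1/4; 3j²(1 1 2; -1 -1 2) = Δ·Π!·Σ² = 1/5  (sign +1)
I_A²/I_B² = (1/10)/(1/5) = 1/2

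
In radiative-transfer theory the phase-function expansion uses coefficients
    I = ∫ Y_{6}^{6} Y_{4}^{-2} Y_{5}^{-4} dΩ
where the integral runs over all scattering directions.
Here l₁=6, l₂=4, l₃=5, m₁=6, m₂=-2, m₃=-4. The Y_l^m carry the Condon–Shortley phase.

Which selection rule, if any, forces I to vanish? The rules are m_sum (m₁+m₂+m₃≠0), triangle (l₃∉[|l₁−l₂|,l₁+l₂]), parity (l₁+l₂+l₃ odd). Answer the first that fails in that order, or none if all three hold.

m₁+m₂+m₃ = 6 − 2 − 4 = 0  ✓
triangle: |6−4|=2 ≤ l₃=5 ≤ 6+4=10  ✓
parity: l₁+l₂+l₃ = 15 is odd  ✗

parity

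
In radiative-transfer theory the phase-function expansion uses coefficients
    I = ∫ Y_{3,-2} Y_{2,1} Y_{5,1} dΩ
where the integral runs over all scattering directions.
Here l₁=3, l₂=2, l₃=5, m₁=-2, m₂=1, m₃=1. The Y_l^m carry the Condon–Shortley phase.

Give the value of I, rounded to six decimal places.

-0.117387

m-sum 0 ✓  L=10 even ✓  1≤5≤5 ✓
Π(2lᵢ+1) = 7×5×11 = 385
triangle coeff Δ(3,2,5) = 1/2310
Σ_t [0,0]: t=0:+1/144 = 1/144
(3j)²=10/231 [(3 2 5; 0 0 0)], sign=-1
Σ_t [0,0]: t=0:+1/720 = 1/720
(3j)²=4/385 [(3 2 5; -2 1 1)], sign=+1
⇒ 4πI² = 40/231
I = (-1)√(40/231/(4π)) = -0.11738675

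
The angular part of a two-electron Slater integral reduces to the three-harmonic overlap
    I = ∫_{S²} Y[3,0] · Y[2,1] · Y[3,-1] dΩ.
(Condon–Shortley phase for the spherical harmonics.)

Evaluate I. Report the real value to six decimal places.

-0.059471

Checks pass: Σm=0; 8 even; l₃=3∈[1,5].
(2·3+1)(2·2+1)(2·3+1) = 245
Δ: 2! 4! 2! / 9! → 1/3780
sum: t=0:+1/24 t=1:−1/4 t=2:+1/24 = -1/6
3j²(3 2 3; 0 0 0) = Δ·Π!·Σ² = 4/105  (sign +1)
sum: t=1:−1/8 t=2:+1/12 = -1/24
3j²(3 2 3; 0 1 -1) = Δ·Π!·Σ² = 1/210  (sign -1)
combine: 4πI² = 245·4/105·1/210 = 2/45
take √, sign -1: I = -0.05947080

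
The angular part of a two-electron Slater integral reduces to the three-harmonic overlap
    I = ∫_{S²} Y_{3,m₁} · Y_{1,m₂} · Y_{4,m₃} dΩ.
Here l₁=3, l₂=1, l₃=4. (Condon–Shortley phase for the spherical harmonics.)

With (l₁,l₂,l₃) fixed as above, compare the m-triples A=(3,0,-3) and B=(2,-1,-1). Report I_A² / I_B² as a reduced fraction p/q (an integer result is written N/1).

l's match ⇒ only the (l;m) 3-j factors differ between A and B.
A: triangle coeff Δ(3,1,4) = 1/252; Σ_t [0,0]: t=0:+1/720 = 1/720; (3j)²=1/36 [(3 1 4; 3 0 -3)], sign=-1
B: triangle coeff Δ(3,1,4) = 1/252; Σ_t [0,0]: t=0:+1/240 = 1/240; (3j)²=1/84 [(3 1 4; 2 -1 -1)], sign=-1
I_A²/I_B² = (1/36)/(1/84) = 7/3

7/3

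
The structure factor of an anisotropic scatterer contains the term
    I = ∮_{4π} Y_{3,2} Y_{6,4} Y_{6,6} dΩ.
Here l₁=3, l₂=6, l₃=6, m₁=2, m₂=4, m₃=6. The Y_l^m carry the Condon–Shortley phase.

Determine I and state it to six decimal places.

m-sum = 2 + 4 + 6 = 12 ≠ 0 ⇒ I = 0

0.000000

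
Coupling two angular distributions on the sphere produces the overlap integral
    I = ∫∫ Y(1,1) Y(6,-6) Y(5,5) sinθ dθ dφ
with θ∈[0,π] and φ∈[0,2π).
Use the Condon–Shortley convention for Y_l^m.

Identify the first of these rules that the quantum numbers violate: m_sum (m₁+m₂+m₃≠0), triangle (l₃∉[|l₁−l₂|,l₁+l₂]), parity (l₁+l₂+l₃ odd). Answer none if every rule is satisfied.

none

azimuthal sum: 1 − 6 + 5 = 0  ✓
5 ≤ 5 ≤ 7 (triangle on l)  ✓
L = 1 + 6 + 5 = 12 (even)  ✓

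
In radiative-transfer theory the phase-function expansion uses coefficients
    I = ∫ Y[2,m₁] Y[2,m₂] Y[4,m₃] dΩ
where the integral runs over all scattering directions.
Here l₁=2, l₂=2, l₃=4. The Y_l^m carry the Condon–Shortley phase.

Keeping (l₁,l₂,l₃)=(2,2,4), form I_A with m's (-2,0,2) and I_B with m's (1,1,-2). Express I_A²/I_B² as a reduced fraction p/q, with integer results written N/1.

l's match ⇒ only the (l;m) 3-j factors differ between A and B.
A: triangle coeff Δ(2,2,4) = 1/630; Σ_t [0,0]: t=0:+1/96 = 1/96; (3j)²=1/42 [(2 2 4; -2 0 2)], sign=+1
B: triangle coeff Δ(2,2,4) = 1/630; Σ_t [0,0]: t=0:+1/36 = 1/36; (3j)²=4/63 [(2 2 4; 1 1 -2)], sign=+1
I_A²/I_B² = (1/42)/(4/63) = 3/8

3/8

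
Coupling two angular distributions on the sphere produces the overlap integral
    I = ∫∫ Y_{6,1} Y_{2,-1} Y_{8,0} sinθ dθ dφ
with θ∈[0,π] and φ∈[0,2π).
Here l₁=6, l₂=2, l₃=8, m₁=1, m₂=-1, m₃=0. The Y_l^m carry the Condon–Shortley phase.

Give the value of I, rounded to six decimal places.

Checks pass: Σm=0; 16 even; l₃=8∈[4,8].
(2·6+1)(2·2+1)(2·8+1) = 1105
Δ: 0! 12! 4! / 17! → 1/30940
sum: t=0:+1/2073600 = 1/2073600
3j²(6 2 8; 0 0 0) = Δ·Π!·Σ² = 28/1105  (sign +1)
sum: t=0:+1/3628800 = 1/3628800
3j²(6 2 8; 1 -1 0) = Δ·Π!·Σ² = 16/1105  (sign +1)
combine: 4πI² = 1105·28/1105·16/1105 = 448/1105
take √, sign +1: I = 0.17961927

0.179619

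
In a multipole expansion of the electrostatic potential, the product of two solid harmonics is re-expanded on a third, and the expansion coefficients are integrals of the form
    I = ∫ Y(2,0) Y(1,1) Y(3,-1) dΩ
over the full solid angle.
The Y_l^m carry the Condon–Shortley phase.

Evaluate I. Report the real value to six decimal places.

m-sum 0 ✓  L=6 even ✓  1≤3≤3 ✓
Π(2lᵢ+1) = 5×3×7 = 105
triangle coeff Δ(2,1,3) = 1/105
Σ_t [0,0]: t=0:+1/4 = 1/4
(3j)²=3/35 [(2 1 3; 0 0 0)], sign=-1
Σ_t [0,0]: t=0:+1/8 = 1/8
(3j)²=2/35 [(2 1 3; 0 1 -1)], sign=+1
⇒ 4πI² = 18/35
I = (-1)√(18/35/(4π)) = -0.20230066

-0.202301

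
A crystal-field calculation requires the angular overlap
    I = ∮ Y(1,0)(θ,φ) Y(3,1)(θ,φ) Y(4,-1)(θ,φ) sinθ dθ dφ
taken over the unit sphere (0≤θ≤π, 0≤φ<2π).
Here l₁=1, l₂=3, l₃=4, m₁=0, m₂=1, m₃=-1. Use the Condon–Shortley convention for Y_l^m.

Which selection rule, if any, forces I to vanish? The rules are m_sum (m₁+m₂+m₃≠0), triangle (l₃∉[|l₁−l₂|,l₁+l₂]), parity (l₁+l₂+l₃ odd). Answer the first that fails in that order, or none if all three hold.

azimuthal sum: 0 + 1 − 1 = 0  ✓
2 ≤ 4 ≤ 4 (triangle on l)  ✓
L = 1 + 3 + 4 = 8 (even)  ✓

none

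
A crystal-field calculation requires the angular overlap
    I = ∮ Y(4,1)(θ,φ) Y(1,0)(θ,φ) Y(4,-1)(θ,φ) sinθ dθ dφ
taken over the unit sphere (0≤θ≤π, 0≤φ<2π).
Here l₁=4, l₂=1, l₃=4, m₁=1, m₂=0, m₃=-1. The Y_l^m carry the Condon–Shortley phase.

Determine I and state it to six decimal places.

Σlᵢ=9 odd — θ-integrand is odd under cosθ→−cosθ; I=0

0.000000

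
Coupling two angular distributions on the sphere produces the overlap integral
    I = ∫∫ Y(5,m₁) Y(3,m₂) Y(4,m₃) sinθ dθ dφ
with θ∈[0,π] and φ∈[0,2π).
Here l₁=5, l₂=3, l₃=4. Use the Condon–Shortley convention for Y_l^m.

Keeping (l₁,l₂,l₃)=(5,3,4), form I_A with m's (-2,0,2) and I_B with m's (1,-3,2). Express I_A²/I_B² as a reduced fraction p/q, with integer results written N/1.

l's match ⇒ only the (l;m) 3-j factors differ between A and B.
A: triangle coeff Δ(5,3,4) = 1/180180; Σ_t [1,3]: t=1:−1/8640 t=2:+1/480 t=3:−1/576 = 1/4320; (3j)²=1/2145 [(5 3 4; -2 0 2)], sign=+1
B: triangle coeff Δ(5,3,4) = 1/180180; Σ_t [0,0]: t=0:+1/2304 = 1/2304; (3j)²=75/4004 [(5 3 4; 1 -3 2)], sign=+1
I_A²/I_B² = (1/2145)/(75/4004) = 28/1125

28/1125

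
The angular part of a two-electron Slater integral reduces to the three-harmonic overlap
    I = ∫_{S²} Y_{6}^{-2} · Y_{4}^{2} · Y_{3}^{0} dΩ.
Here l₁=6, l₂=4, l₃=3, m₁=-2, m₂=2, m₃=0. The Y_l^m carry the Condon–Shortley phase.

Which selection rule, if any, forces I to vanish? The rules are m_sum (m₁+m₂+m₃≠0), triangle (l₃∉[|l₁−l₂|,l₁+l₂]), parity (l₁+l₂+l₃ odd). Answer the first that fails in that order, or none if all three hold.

parity

azimuthal sum: -2 + 2 + 0 = 0  ✓
2 ≤ 3 ≤ 10 (triangle on l)  ✓
L = 6 + 4 + 3 = 13 (odd)  ✗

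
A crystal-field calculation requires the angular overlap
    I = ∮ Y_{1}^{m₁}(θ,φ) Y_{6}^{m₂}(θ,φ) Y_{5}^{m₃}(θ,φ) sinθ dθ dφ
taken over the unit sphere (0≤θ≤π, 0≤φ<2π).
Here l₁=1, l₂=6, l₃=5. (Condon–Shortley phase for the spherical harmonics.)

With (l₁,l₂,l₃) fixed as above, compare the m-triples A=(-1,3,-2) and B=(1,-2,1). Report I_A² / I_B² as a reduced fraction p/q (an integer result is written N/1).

9/7

Same 1,6,5: normalisation and zero-m 3j drop out of the ratio.
A: Δ: 2! 0! 10! / 13! → 1/858; sum: t=2:+1/60480 = 1/60480; 3j²(1 6 5; -1 3 -2) = Δ·Π!·Σ² = 6/143  (sign -1)
B: Δ: 2! 0! 10! / 13! → 1/858; sum: t=0:+1/34560 = 1/34560; 3j²(1 6 5; 1 -2 1) = Δ·Π!·Σ² = 14/429  (sign +1)
I_A²/I_B² = (6/143)/(14/429) = 9/7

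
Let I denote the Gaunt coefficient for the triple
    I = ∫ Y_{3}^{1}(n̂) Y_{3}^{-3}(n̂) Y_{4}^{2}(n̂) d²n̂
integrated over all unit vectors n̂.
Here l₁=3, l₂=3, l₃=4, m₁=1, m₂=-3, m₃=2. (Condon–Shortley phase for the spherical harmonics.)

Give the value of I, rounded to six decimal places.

-0.188451

Checks pass: Σm=0; 10 even; l₃=4∈[0,6].
(2·3+1)(2·3+1)(2·4+1) = 441
Δ: 2! 4! 4! / 11! → 1/34650
sum: t=0:+1/72 t=1:−1/16 t=2:+1/72 = -5/144
3j²(3 3 4; 0 0 0) = Δ·Π!·Σ² = 2/77  (sign -1)
sum: t=0:+1/192 = 1/192
3j²(3 3 4; 1 -3 2) = Δ·Π!·Σ² = 3/77  (sign +1)
combine: 4πI² = 441·2/77·3/77 = 54/121
take √, sign -1: I = -0.18845135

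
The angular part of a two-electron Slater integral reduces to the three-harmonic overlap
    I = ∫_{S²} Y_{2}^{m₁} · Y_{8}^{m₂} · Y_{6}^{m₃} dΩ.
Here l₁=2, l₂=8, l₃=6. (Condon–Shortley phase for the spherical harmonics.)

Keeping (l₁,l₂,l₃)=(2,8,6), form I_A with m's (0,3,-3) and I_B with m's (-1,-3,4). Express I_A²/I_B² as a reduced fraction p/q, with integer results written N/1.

5/1

Same 2,8,6: normalisation and zero-m 3j drop out of the ratio.
A: Δ: 4! 0! 12! / 17! → 1/30940; sum: t=2:+1/8709120 = 1/8709120; 3j²(2 8 6; 0 3 -3) = Δ·Π!·Σ² = 55/3094  (sign -1)
B: Δ: 4! 0! 12! / 17! → 1/30940; sum: t=3:−1/43545600 = -1/43545600; 3j²(2 8 6; -1 -3 4) = Δ·Π!·Σ² = 11/3094  (sign -1)
I_A²/I_B² = (55/3094)/(11/3094) = 5/1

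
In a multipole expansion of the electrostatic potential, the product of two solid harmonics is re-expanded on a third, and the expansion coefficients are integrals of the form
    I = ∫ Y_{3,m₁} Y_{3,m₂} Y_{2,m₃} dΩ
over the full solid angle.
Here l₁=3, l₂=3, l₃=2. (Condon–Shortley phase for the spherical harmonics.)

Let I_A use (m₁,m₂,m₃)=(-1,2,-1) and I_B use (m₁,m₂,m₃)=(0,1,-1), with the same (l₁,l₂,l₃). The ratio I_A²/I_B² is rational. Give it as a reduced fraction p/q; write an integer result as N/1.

Same 3,3,2: normalisation and zero-m 3j drop out of the ratio.
A: Δ: 4! 2! 2! / 9! → 1/3780; sum: t=3:−1/12 t=4:+1/48 = -1/16; 3j²(3 3 2; -1 2 -1) = Δ·Π!·Σ² = 1/28  (sign +1)
B: Δ: 4! 2! 2! / 9! → 1/3780; sum: t=2:+1/8 t=3:−1/12 = 1/24; 3j²(3 3 2; 0 1 -1) = Δ·Π!·Σ² = 1/210  (sign -1)
I_A²/I_B² = (1/28)/(1/210) = 15/2

15/2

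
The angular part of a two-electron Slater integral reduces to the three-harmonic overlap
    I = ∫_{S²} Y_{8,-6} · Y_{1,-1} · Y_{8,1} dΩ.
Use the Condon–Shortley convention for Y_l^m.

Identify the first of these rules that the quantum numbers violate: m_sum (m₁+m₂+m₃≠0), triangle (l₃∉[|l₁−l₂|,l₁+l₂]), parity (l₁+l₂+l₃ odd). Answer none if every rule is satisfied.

azimuthal sum: -6 − 1 + 1 = -6  ✗
7 ≤ 8 ≤ 9 (triangle on l)
L = 8 + 1 + 8 = 17 (odd)

m_sum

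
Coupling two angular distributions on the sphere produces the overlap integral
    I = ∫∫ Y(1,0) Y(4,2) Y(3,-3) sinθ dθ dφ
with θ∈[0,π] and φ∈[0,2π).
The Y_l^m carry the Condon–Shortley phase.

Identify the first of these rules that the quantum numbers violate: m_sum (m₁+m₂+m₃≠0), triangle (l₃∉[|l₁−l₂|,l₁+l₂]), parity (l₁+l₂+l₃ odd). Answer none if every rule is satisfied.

m_sum

azimuthal sum: 0 + 2 − 3 = -1  ✗
3 ≤ 3 ≤ 5 (triangle on l)
L = 1 + 4 + 3 = 8 (even)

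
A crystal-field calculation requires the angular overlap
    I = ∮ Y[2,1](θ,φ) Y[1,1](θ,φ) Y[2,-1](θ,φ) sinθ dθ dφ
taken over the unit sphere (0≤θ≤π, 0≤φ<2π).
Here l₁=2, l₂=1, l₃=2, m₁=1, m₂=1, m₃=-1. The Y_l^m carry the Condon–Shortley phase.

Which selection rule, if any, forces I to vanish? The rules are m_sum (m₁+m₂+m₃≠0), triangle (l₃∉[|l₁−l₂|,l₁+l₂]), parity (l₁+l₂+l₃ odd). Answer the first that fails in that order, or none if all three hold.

m_sum

Σmᵢ = 1  ✗
l₃∈[|l₁−l₂|,l₁+l₂]=[1,3], have l₃=2
Σlᵢ = 5 ⇒ odd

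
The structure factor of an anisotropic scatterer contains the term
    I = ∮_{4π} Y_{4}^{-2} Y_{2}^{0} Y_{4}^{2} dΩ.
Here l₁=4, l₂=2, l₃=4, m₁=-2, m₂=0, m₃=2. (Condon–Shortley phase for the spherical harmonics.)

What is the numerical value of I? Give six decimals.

m-sum 0 ✓  L=10 even ✓  2≤4≤6 ✓
Π(2lᵢ+1) = 9×5×9 = 405
triangle coeff Δ(4,2,4) = 1/13860
Σ_t [0,2]: t=0:+1/192 t=1:−1/36 t=2:+1/192 = -5/288
(3j)²=20/693 [(4 2 4; 0 0 0)], sign=-1
Σ_t [0,2]: t=0:+1/2880 t=1:−1/120 t=2:+1/192 = -1/360
(3j)²=16/3465 [(4 2 4; -2 0 2)], sign=-1
⇒ 4πI² = 320/5929
I = (+1)√(320/5929/(4π)) = 0.06553591

0.065536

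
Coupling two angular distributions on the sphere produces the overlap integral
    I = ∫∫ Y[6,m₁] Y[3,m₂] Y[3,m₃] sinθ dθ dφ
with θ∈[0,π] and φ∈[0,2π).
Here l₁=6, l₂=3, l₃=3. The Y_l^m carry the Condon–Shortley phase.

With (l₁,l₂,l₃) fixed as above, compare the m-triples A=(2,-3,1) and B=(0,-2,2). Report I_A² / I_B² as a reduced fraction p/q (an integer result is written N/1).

Shared (l₁,l₂,l₃)=(6,3,3): N and (l;000)² cancel in I_A²/I_B².
A: Δ = 6!·6!·0!/13! = 1/12012; Racah Σ t=0..0: t=0:+1/34560 = 1/34560; ⇒ 3j(6 3 3; 2 -3 1)² = 1/429, sgn +1
B: Δ = 6!·6!·0!/13! = 1/12012; Racah Σ t=1..1: t=1:−1/14400 = -1/14400; ⇒ 3j(6 3 3; 0 -2 2)² = 3/1001, sgn +1
I_A²/I_B² = (1/429)/(3/1001) = 7/9

7/9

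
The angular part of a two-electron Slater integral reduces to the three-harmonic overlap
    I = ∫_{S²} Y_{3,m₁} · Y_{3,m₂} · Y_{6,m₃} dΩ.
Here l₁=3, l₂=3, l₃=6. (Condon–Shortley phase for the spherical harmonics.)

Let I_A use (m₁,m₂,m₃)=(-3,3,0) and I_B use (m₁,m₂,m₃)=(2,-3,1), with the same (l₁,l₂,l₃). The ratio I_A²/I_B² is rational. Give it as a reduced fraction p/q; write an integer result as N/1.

Shared (l₁,l₂,l₃)=(3,3,6): N and (l;000)² cancel in I_A²/I_B².
A: Δ = 0!·6!·6!/13! = 1/12012; Racah Σ t=0..0: t=0:+1/518400 = 1/518400; ⇒ 3j(3 3 6; -3 3 0)² = 1/12012, sgn +1
B: Δ = 0!·6!·6!/13! = 1/12012; Racah Σ t=0..0: t=0:+1/86400 = 1/86400; ⇒ 3j(3 3 6; 2 -3 1)² = 1/1716, sgn -1
I_A²/I_B² = (1/12012)/(1/1716) = 1/7

1/7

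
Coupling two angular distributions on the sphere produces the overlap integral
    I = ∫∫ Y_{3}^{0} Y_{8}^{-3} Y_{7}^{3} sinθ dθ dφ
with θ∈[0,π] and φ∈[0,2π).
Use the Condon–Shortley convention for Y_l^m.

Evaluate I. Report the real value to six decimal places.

-0.037890

Rules hold: Σm=0, L=18 even, 5≤7≤11.
N = 7·17·15 = 1785
Δ = 4!·2!·12!/19! = 1/5290740
Racah Σ t=1..3: t=1:−1/7257600 t=2:+1/2073600 t=3:−1/7257600 = 1/4838400
⇒ 3j(3 8 7; 0 0 0)² = 252/20995, sgn -1
Racah Σ t=1..3: t=1:−1/11612160 t=2:+1/8709120 t=3:−1/87091200 = 1/58060800
⇒ 3j(3 8 7; 0 -3 3)² = 99/117572, sgn +1
4πI² = N·(3j₀)²·(3jₘ)² = 18711/1037153
I = -1·√(0.0180407/4π) = -0.03788979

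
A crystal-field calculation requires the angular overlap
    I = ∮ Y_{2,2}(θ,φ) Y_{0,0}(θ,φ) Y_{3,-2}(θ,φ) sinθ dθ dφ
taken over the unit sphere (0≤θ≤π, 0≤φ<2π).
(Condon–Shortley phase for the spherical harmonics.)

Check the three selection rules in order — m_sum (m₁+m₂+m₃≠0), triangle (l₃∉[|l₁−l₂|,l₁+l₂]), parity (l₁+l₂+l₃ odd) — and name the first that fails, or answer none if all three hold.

azimuthal sum: 2 + 0 − 2 = 0  ✓
2 ≤ 3 ≤ 2 (triangle on l)  ✗
L = 2 + 0 + 3 = 5 (odd)

triangle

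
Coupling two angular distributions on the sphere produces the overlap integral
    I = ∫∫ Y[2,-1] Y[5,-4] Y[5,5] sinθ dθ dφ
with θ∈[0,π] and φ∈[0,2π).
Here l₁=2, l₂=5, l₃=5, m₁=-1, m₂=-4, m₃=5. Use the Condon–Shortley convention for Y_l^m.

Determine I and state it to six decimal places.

Rules hold: Σm=0, L=12 even, 3≤5≤7.
N = 5·11·11 = 605
Δ = 2!·2!·8!/13! = 1/38610
Racah Σ t=0..2: t=0:+1/2880 t=1:−1/576 t=2:+1/2880 = -1/960
⇒ 3j(2 5 5; 0 0 0)² = 10/429, sgn +1
Racah Σ t=1..1: t=1:−1/80640 = -1/80640
⇒ 3j(2 5 5; -1 -4 5)² = 9/286, sgn -1
4πI² = N·(3j₀)²·(3jₘ)² = 75/169
I = -1·√(0.443787/4π) = -0.18792404

-0.187924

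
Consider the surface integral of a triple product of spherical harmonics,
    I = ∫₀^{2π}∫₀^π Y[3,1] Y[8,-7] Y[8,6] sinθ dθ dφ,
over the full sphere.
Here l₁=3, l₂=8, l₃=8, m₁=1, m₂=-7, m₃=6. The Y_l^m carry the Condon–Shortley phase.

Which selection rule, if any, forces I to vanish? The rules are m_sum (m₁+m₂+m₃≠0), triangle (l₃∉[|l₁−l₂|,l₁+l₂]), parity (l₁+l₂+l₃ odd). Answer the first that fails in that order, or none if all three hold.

Σmᵢ = 0  ✓
l₃∈[|l₁−l₂|,l₁+l₂]=[5,11], have l₃=8  ✓
Σlᵢ = 19 ⇒ odd  ✗

parity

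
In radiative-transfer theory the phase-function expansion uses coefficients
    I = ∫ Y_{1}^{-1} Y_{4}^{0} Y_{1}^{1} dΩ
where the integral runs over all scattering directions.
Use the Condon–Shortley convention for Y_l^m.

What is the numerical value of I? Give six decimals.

0.000000

l₃=1 ∉ [3,5] — triangle fails ⇒ I = 0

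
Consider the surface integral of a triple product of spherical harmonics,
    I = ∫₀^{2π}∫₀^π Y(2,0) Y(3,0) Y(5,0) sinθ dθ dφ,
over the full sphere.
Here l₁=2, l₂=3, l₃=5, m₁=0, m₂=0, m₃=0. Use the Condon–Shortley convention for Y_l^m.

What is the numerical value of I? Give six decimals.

Checks pass: Σm=0; 10 even; l₃=5∈[1,5].
(2·2+1)(2·3+1)(2·5+1) = 385
Δ: 0! 4! 6! / 11! → 1/2310
sum: t=0:+1/144 = 1/144
3j²(2 3 5; 0 0 0) = Δ·Π!·Σ² = 10/231  (sign -1)
(m-triple is (0,0,0) — same symbol as above.)
combine: 4πI² = 385·10/231·10/231 = 500/693
take √, sign +1: I = 0.23961470

0.239615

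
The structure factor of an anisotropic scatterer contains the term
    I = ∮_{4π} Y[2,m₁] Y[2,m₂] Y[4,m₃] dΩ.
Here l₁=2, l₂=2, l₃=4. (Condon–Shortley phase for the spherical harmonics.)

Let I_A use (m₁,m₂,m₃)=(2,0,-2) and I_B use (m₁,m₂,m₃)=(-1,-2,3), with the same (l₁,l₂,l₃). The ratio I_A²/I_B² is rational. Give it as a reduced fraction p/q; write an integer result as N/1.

l's match ⇒ only the (l;m) 3-j factors differ between A and B.
A: triangle coeff Δ(2,2,4) = 1/630; Σ_t [0,0]: t=0:+1/96 = 1/96; (3j)²=1/42 [(2 2 4; 2 0 -2)], sign=+1
B: triangle coeff Δ(2,2,4) = 1/630; Σ_t [0,0]: t=0:+1/144 = 1/144; (3j)²=1/18 [(2 2 4; -1 -2 3)], sign=-1
I_A²/I_B² = (1/42)/(1/18) = 3/7

3/7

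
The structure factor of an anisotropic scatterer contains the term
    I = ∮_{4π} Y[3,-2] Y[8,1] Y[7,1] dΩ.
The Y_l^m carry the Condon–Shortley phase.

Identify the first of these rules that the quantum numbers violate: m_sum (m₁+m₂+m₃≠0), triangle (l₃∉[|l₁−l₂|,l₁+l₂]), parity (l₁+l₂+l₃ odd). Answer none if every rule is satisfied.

none

m₁+m₂+m₃ = -2 + 1 + 1 = 0  ✓
triangle: |3−8|=5 ≤ l₃=7 ≤ 3+8=11  ✓
parity: l₁+l₂+l₃ = 18 is even  ✓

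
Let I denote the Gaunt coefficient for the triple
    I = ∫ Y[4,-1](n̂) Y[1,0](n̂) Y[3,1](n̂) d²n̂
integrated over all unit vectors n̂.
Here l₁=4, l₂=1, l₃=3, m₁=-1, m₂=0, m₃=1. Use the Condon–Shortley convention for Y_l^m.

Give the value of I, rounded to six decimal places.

-0.238414

m-sum 0 ✓  L=8 even ✓  3≤3≤5 ✓
Π(2lᵢ+1) = 9×3×7 = 189
triangle coeff Δ(4,1,3) = 1/252
Σ_t [1,1]: t=1:−1/36 = -1/36
(3j)²=4/63 [(4 1 3; 0 0 0)], sign=+1
Σ_t [1,1]: t=1:−1/48 = -1/48
(3j)²=5/84 [(4 1 3; -1 0 1)], sign=-1
⇒ 4πI² = 5/7
I = (-1)√(5/7/(4π)) = -0.23841361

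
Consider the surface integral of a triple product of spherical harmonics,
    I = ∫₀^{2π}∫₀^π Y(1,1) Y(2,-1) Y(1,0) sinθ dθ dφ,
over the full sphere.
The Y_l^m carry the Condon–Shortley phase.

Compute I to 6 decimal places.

m-sum 0 ✓  L=4 even ✓  1≤1≤3 ✓
Π(2lᵢ+1) = 3×5×3 = 45
triangle coeff Δ(1,2,1) = 1/30
Σ_t [1,1]: t=1:−1/1 = -1/1
(3j)²=2/15 [(1 2 1; 0 0 0)], sign=+1
Σ_t [0,0]: t=0:+1/2 = 1/2
(3j)²=1/10 [(1 2 1; 1 -1 0)], sign=-1
⇒ 4πI² = 3/5
I = (-1)√(3/5/(4π)) = -0.21850969

-0.218510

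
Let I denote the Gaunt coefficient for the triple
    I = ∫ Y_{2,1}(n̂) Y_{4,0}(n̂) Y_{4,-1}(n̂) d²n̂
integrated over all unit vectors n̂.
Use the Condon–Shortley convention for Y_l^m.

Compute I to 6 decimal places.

m-sum 0 ✓  L=10 even ✓  2≤4≤6 ✓
Π(2lᵢ+1) = 5×9×9 = 405
triangle coeff Δ(2,4,4) = 1/13860
Σ_t [0,2]: t=0:+1/192 t=1:−1/36 t=2:+1/192 = -5/288
(3j)²=20/693 [(2 4 4; 0 0 0)], sign=-1
Σ_t [0,1]: t=0:+1/96 t=1:−1/72 = -1/288
(3j)²=1/462 [(2 4 4; 1 0 -1)], sign=+1
⇒ 4πI² = 150/5929
I = (-1)√(150/5929/(4π)) = -0.04486937

-0.044869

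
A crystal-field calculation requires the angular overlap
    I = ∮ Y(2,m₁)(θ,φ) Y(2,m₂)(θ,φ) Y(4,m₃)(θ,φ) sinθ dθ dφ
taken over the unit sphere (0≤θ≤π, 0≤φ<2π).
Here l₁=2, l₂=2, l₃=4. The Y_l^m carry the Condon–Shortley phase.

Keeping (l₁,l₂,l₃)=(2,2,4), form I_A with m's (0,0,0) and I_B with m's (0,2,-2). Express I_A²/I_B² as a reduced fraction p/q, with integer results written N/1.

l's match ⇒ only the (l;m) 3-j factors differ between A and B.
A: triangle coeff Δ(2,2,4) = 1/630; Σ_t [0,0]: t=0:+1/16 = 1/16; (3j)²=2/35 [(2 2 4; 0 0 0)], sign=+1
B: triangle coeff Δ(2,2,4) = 1/630; Σ_t [0,0]: t=0:+1/96 = 1/96; (3j)²=1/42 [(2 2 4; 0 2 -2)], sign=+1
I_A²/I_B² = (2/35)/(1/42) = 12/5

12/5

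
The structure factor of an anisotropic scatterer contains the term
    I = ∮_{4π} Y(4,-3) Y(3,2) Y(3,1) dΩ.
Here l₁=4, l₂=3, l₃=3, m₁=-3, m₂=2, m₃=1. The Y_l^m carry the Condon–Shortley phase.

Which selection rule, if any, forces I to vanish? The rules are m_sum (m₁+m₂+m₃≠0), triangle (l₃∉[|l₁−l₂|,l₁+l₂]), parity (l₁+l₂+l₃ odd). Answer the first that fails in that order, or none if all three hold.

none

azimuthal sum: -3 + 2 + 1 = 0  ✓
1 ≤ 3 ≤ 7 (triangle on l)  ✓
L = 4 + 3 + 3 = 10 (even)  ✓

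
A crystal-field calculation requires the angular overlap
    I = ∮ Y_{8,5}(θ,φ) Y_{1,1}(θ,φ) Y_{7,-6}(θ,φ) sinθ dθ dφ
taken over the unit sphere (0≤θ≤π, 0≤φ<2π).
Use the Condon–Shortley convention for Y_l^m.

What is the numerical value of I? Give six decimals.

-0.052996

Rules hold: Σm=0, L=16 even, 7≤7≤9.
N = 17·3·15 = 765
Δ = 2!·14!·0!/17! = 1/2040
Racah Σ t=1..1: t=1:−1/25401600 = -1/25401600
⇒ 3j(8 1 7; 0 0 0)² = 8/255, sgn +1
Racah Σ t=2..2: t=2:+1/12454041600 = 1/12454041600
⇒ 3j(8 1 7; 5 1 -6)² = 1/680, sgn -1
4πI² = N·(3j₀)²·(3jₘ)² = 3/85
I = -1·√(0.0352941/4π) = -0.05299638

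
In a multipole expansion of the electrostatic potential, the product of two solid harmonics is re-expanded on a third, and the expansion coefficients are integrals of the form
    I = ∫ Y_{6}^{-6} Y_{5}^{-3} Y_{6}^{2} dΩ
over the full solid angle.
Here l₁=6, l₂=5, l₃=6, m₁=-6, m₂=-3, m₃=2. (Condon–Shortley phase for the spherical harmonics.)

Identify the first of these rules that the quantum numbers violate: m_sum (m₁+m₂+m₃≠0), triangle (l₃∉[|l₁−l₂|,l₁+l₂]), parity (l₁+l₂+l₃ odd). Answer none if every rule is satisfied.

m₁+m₂+m₃ = -6 − 3 + 2 = -7  ✗
triangle: |6−5|=1 ≤ l₃=6 ≤ 6+5=11
parity: l₁+l₂+l₃ = 17 is odd

m_sum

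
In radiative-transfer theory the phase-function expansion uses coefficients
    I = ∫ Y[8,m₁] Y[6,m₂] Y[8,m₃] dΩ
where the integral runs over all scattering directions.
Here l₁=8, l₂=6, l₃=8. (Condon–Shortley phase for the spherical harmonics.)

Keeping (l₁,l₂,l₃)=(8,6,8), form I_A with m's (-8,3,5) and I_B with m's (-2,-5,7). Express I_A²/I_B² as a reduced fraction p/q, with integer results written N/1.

l's match ⇒ only the (l;m) 3-j factors differ between A and B.
A: triangle coeff Δ(8,6,8) = 1/13742520792; Σ_t [6,6]: t=6:+1/94058496000 = 1/94058496000; (3j)²=104/7429 [(8 6 8; -8 3 5)], sign=-1
B: triangle coeff Δ(8,6,8) = 1/13742520792; Σ_t [0,1]: t=0:+1/313528320000 t=1:−1/31352832000 = -1/34836480000; (3j)²=243/29716 [(8 6 8; -2 -5 7)], sign=+1
I_A²/I_B² = (104/7429)/(243/29716) = 416/243

416/243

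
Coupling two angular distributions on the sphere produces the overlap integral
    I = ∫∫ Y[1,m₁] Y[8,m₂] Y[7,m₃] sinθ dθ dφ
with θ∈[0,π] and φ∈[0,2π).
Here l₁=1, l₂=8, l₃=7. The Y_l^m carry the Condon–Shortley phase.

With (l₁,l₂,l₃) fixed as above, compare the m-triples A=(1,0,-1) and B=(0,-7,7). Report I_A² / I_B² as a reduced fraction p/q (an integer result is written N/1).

Same 1,8,7: normalisation and zero-m 3j drop out of the ratio.
A: Δ: 2! 0! 14! / 17! → 1/2040; sum: t=0:+1/58060800 = 1/58060800; 3j²(1 8 7; 1 0 -1) = Δ·Π!·Σ² = 7/510  (sign +1)
B: Δ: 2! 0! 14! / 17! → 1/2040; sum: t=1:−1/87178291200 = -1/87178291200; 3j²(1 8 7; 0 -7 7) = Δ·Π!·Σ² = 1/136  (sign -1)
I_A²/I_B² = (7/510)/(1/136) = 28/15

28/15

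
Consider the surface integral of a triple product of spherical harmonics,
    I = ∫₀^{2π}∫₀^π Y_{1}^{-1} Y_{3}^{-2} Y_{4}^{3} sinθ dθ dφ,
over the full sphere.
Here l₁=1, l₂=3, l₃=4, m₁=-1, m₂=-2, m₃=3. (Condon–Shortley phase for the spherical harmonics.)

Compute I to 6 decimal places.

-0.282095

Checks pass: Σm=0; 8 even; l₃=4∈[2,4].
(2·1+1)(2·3+1)(2·4+1) = 189
Δ: 0! 2! 6! / 9! → 1/252
sum: t=0:+1/36 = 1/36
3j²(1 3 4; 0 0 0) = Δ·Π!·Σ² = 4/63  (sign +1)
sum: t=0:+1/240 = 1/240
3j²(1 3 4; -1 -2 3) = Δ·Π!·Σ² = 1/12  (sign -1)
combine: 4πI² = 189·4/63·1/12 = 1/1
take √, sign -1: I = -0.28209479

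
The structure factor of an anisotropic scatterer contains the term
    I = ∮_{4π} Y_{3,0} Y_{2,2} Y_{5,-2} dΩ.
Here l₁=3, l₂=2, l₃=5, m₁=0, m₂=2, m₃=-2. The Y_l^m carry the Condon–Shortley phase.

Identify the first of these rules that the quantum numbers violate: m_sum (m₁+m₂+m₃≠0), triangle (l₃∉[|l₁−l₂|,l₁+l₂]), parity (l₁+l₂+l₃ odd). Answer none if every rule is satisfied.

none

azimuthal sum: 0 + 2 − 2 = 0  ✓
1 ≤ 5 ≤ 5 (triangle on l)  ✓
L = 3 + 2 + 5 = 10 (even)  ✓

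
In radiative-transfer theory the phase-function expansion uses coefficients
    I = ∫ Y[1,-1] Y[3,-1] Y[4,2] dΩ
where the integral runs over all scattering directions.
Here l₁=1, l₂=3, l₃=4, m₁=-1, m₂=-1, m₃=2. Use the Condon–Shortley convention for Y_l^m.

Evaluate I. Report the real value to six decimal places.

0.238414

Checks pass: Σm=0; 8 even; l₃=4∈[2,4].
(2·1+1)(2·3+1)(2·4+1) = 189
Δ: 0! 2! 6! / 9! → 1/252
sum: t=0:+1/36 = 1/36
3j²(1 3 4; 0 0 0) = Δ·Π!·Σ² = 4/63  (sign +1)
sum: t=0:+1/96 = 1/96
3j²(1 3 4; -1 -1 2) = Δ·Π!·Σ² = 5/84  (sign +1)
combine: 4πI² = 189·4/63·5/84 = 5/7
take √, sign +1: I = 0.23841361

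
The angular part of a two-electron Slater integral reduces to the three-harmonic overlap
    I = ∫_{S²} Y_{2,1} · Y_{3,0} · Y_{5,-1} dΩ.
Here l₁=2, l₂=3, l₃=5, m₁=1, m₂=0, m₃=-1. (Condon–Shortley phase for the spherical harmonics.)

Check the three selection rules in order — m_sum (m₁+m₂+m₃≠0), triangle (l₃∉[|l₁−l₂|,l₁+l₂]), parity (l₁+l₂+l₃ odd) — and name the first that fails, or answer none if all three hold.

none

m₁+m₂+m₃ = 1 + 0 − 1 = 0  ✓
triangle: |2−3|=1 ≤ l₃=5 ≤ 2+3=5  ✓
parity: l₁+l₂+l₃ = 10 is even  ✓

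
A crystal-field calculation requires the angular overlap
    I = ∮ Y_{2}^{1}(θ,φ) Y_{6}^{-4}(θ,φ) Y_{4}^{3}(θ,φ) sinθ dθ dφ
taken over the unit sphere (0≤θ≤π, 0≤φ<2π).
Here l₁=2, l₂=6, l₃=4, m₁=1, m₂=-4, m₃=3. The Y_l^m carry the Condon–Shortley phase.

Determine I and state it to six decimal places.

0.246389

Checks pass: Σm=0; 12 even; l₃=4∈[4,8].
(2·2+1)(2·6+1)(2·4+1) = 585
Δ: 4! 0! 8! / 13! → 1/6435
sum: t=2:+1/2304 = 1/2304
3j²(2 6 4; 0 0 0) = Δ·Π!·Σ² = 5/143  (sign +1)
sum: t=1:−1/30240 = -1/30240
3j²(2 6 4; 1 -4 3) = Δ·Π!·Σ² = 16/429  (sign +1)
combine: 4πI² = 585·5/143·16/429 = 1200/1573
take √, sign +1: I = 0.24638901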